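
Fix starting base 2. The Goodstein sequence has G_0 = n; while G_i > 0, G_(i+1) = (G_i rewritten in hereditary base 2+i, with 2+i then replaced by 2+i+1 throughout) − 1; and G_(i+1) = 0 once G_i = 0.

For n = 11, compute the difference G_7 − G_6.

base 2: 11 = 2^(2 + 1) + 2 + 1; at 3: 3^(3 + 1) + 3 + 1 = 85; next = 84
base 3: 84 = 3^(3 + 1) + 3; at 4: 4^(4 + 1) + 4 = 1028; next = 1027
base 4: 1027 = 4^(4 + 1) + 3; at 5: 5^(5 + 1) + 3 = 15628; next = 15627
base 5: 15627 = 5^(5 + 1) + 2; at 6: 6^(6 + 1) + 2 = 279938; next = 279937
base 6: 279937 = 6^(6 + 1) + 1; at 7: 7^(7 + 1) + 1 = 5764802; next = 5764801
base 7: 5764801 = 7^(7 + 1); at 8: 8^(8 + 1) = 134217728; next = 134217727
base 8: 134217727 = 7·8^8 + 7·8^7 + 7·8^6 + 7·8^5 + 7·8^4 + 7·8^3 + 7·8^2 + 7·8 + 7; at 9: 7·9^9 + 7·9^7 + 7·9^6 + 7·9^5 + 7·9^4 + 7·9^3 + 7·9^2 + 7·9 + 7 = 2749609303; next = 2749609302

2615391575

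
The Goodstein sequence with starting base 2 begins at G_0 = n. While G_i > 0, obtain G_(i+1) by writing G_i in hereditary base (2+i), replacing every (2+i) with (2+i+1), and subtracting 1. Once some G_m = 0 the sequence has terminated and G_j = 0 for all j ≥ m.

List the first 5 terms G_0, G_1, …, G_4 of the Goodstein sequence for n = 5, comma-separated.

5, 27, 255, 467, 775

5 —HB2→ 2^2 + 1 —bump→ 3^3 + 1 = 28 —(−1)→ 27
27 —HB3→ 3^3 —bump→ 4^4 = 256 —(−1)→ 255
255 —HB4→ 3·4^3 + 3·4^2 + 3·4 + 3 —bump→ 3·5^3 + 3·5^2 + 3·5 + 3 = 468 —(−1)→ 467
467 —HB5→ 3·5^3 + 3·5^2 + 3·5 + 2 —bump→ 3·6^3 + 3·6^2 + 3·6 + 2 = 776 —(−1)→ 775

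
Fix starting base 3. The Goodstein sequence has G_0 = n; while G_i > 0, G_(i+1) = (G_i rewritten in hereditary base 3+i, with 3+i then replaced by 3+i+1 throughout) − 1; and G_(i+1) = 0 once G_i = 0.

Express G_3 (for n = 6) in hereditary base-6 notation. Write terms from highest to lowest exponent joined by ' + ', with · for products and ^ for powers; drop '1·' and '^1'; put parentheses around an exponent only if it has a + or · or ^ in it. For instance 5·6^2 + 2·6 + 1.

6 + 1

G_0 = 6. HB_3(6) = 2·3. Bump = 8. G_1 = 7.
G_1 = 7. HB_4(7) = 4 + 3. Bump = 8. G_2 = 7.
G_2 = 7. HB_5(7) = 5 + 2. Bump = 8. G_3 = 7.
G_3 = 7. HB_6(7) = 6 + 1. Bump = 8. G_4 = 7.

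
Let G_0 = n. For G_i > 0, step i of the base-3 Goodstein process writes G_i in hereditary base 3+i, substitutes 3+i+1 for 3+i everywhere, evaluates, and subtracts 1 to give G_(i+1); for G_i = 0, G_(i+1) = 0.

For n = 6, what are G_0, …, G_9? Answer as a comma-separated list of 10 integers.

[0] 6 ≡ 2·3 (base 3). Lift 4: 8. −1: 7.
[1] 7 ≡ 4 + 3 (base 4). Lift 5: 8. −1: 7.
[2] 7 ≡ 5 + 2 (base 5). Lift 6: 8. −1: 7.
[3] 7 ≡ 6 + 1 (base 6). Lift 7: 8. −1: 7.
[4] 7 ≡ 7 (base 7). Lift 8: 8. −1: 7.
[5] 7 ≡ 7 (base 8). Lift 9: 7. −1: 6.
[6] 6 ≡ 6 (base 9). Lift 10: 6. −1: 5.
[7] 5 ≡ 5 (base 10). Lift 11: 5. −1: 4.
[8] 4 ≡ 4 (base 11). Lift 12: 4. −1: 3.

6, 7, 7, 7, 7, 7, 6, 5, 4, 3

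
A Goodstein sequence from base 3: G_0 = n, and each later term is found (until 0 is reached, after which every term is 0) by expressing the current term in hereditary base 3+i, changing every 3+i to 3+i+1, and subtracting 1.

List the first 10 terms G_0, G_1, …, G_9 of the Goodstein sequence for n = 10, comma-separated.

10, 16, 24, 27, 30, 33, 36, 39, 41, 43

base 3: 10 = 3^2 + 1; at 4: 4^2 + 1 = 17; next = 16
base 4: 16 = 4^2; at 5: 5^2 = 25; next = 24
base 5: 24 = 4·5 + 4; at 6: 4·6 + 4 = 28; next = 27
base 6: 27 = 4·6 + 3; at 7: 4·7 + 3 = 31; next = 30
base 7: 30 = 4·7 + 2; at 8: 4·8 + 2 = 34; next = 33
base 8: 33 = 4·8 + 1; at 9: 4·9 + 1 = 37; next = 36
base 9: 36 = 4·9; at 10: 4·10 = 40; next = 39
base 10: 39 = 3·10 + 9; at 11: 3·11 + 9 = 42; next = 41
base 11: 41 = 3·11 + 8; at 12: 3·12 + 8 = 44; next = 43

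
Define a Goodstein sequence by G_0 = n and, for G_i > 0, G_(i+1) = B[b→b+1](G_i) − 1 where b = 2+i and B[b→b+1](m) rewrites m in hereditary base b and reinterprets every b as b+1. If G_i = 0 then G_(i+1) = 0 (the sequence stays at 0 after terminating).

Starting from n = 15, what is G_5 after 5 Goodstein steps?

[0] 15 ≡ 2^(2 + 1) + 2^2 + 2 + 1 (base 2). Lift 3: 112. −1: 111.
[1] 111 ≡ 3^(3 + 1) + 3^3 + 3 (base 3). Lift 4: 1284. −1: 1283.
[2] 1283 ≡ 4^(4 + 1) + 4^4 + 3 (base 4). Lift 5: 18753. −1: 18752.
[3] 18752 ≡ 5^(5 + 1) + 5^5 + 2 (base 5). Lift 6: 326594. −1: 326593.
[4] 326593 ≡ 6^(6 + 1) + 6^6 + 1 (base 6). Lift 7: 6588345. −1: 6588344.

6588344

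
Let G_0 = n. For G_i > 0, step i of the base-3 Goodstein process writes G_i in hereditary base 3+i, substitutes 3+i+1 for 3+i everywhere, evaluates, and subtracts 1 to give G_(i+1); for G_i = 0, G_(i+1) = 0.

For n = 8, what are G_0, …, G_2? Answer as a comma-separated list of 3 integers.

[0] 8 ≡ 2·3 + 2 (base 3). Lift 4: 10. −1: 9.
[1] 9 ≡ 2·4 + 1 (base 4). Lift 5: 11. −1: 10.

8, 9, 10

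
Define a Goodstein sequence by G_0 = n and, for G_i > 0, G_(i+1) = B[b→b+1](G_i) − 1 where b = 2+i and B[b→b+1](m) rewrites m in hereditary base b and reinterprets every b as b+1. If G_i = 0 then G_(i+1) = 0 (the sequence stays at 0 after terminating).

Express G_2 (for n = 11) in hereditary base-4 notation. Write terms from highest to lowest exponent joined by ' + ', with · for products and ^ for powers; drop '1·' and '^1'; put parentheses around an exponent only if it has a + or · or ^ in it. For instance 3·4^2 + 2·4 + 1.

G_0 = 11. HB_2(11) = 2^(2 + 1) + 2 + 1. Bump = 85. G_1 = 84.
G_1 = 84. HB_3(84) = 3^(3 + 1) + 3. Bump = 1028. G_2 = 1027.
G_2 = 1027. HB_4(1027) = 4^(4 + 1) + 3. Bump = 15628. G_3 = 15627.

4^(4 + 1) + 3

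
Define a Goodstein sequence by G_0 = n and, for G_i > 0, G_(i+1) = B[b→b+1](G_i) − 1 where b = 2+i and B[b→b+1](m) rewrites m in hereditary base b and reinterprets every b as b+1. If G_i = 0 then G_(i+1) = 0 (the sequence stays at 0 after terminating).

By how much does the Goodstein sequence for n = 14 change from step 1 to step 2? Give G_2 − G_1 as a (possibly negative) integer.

1171

i=0: 14 = 2^(2 + 1) + 2^2 + 2 (b=2); 2→3: 3^(3 + 1) + 3^3 + 3 = 111; 111−1 = 110
i=1: 110 = 3^(3 + 1) + 3^3 + 2 (b=3); 3→4: 4^(4 + 1) + 4^4 + 2 = 1282; 1282−1 = 1281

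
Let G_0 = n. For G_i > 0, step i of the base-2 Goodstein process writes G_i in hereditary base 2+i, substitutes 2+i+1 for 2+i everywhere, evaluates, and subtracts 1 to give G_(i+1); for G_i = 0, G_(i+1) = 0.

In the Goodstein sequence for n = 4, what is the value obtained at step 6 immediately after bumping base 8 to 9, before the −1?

G_0 = 4. HB_2(4) = 2^2. Bump = 27. G_1 = 26.
G_1 = 26. HB_3(26) = 2·3^2 + 2·3 + 2. Bump = 42. G_2 = 41.
G_2 = 41. HB_4(41) = 2·4^2 + 2·4 + 1. Bump = 61. G_3 = 60.
G_3 = 60. HB_5(60) = 2·5^2 + 2·5. Bump = 84. G_4 = 83.
G_4 = 83. HB_6(83) = 2·6^2 + 6 + 5. Bump = 110. G_5 = 109.
G_5 = 109. HB_7(109) = 2·7^2 + 7 + 4. Bump = 140. G_6 = 139.
G_6 = 139. HB_8(139) = 2·8^2 + 8 + 3. Bump = 174. G_7 = 173.

174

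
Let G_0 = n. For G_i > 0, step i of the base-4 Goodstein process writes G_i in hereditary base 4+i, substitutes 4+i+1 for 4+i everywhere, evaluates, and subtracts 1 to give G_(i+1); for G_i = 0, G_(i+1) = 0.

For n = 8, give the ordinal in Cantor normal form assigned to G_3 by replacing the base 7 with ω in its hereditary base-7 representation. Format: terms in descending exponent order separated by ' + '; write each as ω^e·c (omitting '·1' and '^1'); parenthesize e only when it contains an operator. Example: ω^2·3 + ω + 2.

i=0: 8 = 2·4 (b=4); 4→5: 2·5 = 10; 10−1 = 9
i=1: 9 = 5 + 4 (b=5); 5→6: 6 + 4 = 10; 10−1 = 9
i=2: 9 = 6 + 3 (b=6); 6→7: 7 + 3 = 10; 10−1 = 9
i=3: 9 = 7 + 2 (b=7); 7→8: 8 + 2 = 10; 10−1 = 9

ω + 2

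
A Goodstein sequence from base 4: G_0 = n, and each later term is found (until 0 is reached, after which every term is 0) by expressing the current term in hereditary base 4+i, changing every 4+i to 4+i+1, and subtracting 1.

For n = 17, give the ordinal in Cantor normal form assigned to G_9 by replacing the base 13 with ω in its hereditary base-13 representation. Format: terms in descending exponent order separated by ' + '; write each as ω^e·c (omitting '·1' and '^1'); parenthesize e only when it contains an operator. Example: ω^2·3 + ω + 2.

ω·4 + 10

G_0 = 17. HB_4(17) = 4^2 + 1. Bump = 26. G_1 = 25.
G_1 = 25. HB_5(25) = 5^2. Bump = 36. G_2 = 35.
G_2 = 35. HB_6(35) = 5·6 + 5. Bump = 40. G_3 = 39.
G_3 = 39. HB_7(39) = 5·7 + 4. Bump = 44. G_4 = 43.
G_4 = 43. HB_8(43) = 5·8 + 3. Bump = 48. G_5 = 47.
G_5 = 47. HB_9(47) = 5·9 + 2. Bump = 52. G_6 = 51.
G_6 = 51. HB_10(51) = 5·10 + 1. Bump = 56. G_7 = 55.
G_7 = 55. HB_11(55) = 5·11. Bump = 60. G_8 = 59.
G_8 = 59. HB_12(59) = 4·12 + 11. Bump = 63. G_9 = 62.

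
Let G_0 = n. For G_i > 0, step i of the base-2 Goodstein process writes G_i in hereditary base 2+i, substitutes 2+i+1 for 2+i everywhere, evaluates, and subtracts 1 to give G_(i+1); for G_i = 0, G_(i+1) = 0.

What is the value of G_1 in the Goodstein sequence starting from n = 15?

111

i=0: 15 = 2^(2 + 1) + 2^2 + 2 + 1 (b=2); 2→3: 3^(3 + 1) + 3^3 + 3 + 1 = 112; 112−1 = 111
i=1: 111 = 3^(3 + 1) + 3^3 + 3 (b=3); 3→4: 4^(4 + 1) + 4^4 + 4 = 1284; 1284−1 = 1283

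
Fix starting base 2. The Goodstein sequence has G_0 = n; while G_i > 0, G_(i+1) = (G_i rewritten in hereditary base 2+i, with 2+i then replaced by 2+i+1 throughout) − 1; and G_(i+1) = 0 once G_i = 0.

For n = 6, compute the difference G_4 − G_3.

43530

G_0=6  [base 2] 2^2 + 2  →[2↦3]→  3^3 + 3 = 30  −1 ⇒ G_1=29
G_1=29  [base 3] 3^3 + 2  →[3↦4]→  4^4 + 2 = 258  −1 ⇒ G_2=257
G_2=257  [base 4] 4^4 + 1  →[4↦5]→  5^5 + 1 = 3126  −1 ⇒ G_3=3125
G_3=3125  [base 5] 5^5  →[5↦6]→  6^6 = 46656  −1 ⇒ G_4=46655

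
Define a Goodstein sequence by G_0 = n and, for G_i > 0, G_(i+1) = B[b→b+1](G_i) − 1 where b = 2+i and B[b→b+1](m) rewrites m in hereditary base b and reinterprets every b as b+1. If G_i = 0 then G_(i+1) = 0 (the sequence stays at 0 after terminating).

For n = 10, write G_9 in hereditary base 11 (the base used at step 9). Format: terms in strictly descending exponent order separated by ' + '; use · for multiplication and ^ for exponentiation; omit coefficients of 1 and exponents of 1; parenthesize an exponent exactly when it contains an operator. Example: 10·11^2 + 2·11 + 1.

5·11^11 + 5·11^5 + 5·11^4 + 5·11^3 + 5·11^2 + 5·11

[0] 10 ≡ 2^(2 + 1) + 2 (base 2). Lift 3: 84. −1: 83.
[1] 83 ≡ 3^(3 + 1) + 2 (base 3). Lift 4: 1026. −1: 1025.
[2] 1025 ≡ 4^(4 + 1) + 1 (base 4). Lift 5: 15626. −1: 15625.
[3] 15625 ≡ 5^(5 + 1) (base 5). Lift 6: 279936. −1: 279935.
[4] 279935 ≡ 5·6^6 + 5·6^5 + 5·6^4 + 5·6^3 + 5·6^2 + 5·6 + 5 (base 6). Lift 7: 4215755. −1: 4215754.
[5] 4215754 ≡ 5·7^7 + 5·7^5 + 5·7^4 + 5·7^3 + 5·7^2 + 5·7 + 4 (base 7). Lift 8: 84073324. −1: 84073323.
[6] 84073323 ≡ 5·8^8 + 5·8^5 + 5·8^4 + 5·8^3 + 5·8^2 + 5·8 + 3 (base 8). Lift 9: 1937434593. −1: 1937434592.
[7] 1937434592 ≡ 5·9^9 + 5·9^5 + 5·9^4 + 5·9^3 + 5·9^2 + 5·9 + 2 (base 9). Lift 10: 50000555552. −1: 50000555551.
[8] 50000555551 ≡ 5·10^10 + 5·10^5 + 5·10^4 + 5·10^3 + 5·10^2 + 5·10 + 1 (base 10). Lift 11: 1426559238831. −1: 1426559238830.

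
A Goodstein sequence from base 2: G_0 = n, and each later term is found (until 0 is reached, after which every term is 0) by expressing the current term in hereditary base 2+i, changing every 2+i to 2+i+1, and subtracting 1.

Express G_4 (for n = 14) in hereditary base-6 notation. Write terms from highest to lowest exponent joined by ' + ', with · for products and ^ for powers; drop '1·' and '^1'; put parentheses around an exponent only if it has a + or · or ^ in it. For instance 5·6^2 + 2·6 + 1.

6^(6 + 1) + 5·6^5 + 5·6^4 + 5·6^3 + 5·6^2 + 5·6 + 5

G_0 = 14. HB_2(14) = 2^(2 + 1) + 2^2 + 2. Bump = 111. G_1 = 110.
G_1 = 110. HB_3(110) = 3^(3 + 1) + 3^3 + 2. Bump = 1282. G_2 = 1281.
G_2 = 1281. HB_4(1281) = 4^(4 + 1) + 4^4 + 1. Bump = 18751. G_3 = 18750.
G_3 = 18750. HB_5(18750) = 5^(5 + 1) + 5^5. Bump = 326592. G_4 = 326591.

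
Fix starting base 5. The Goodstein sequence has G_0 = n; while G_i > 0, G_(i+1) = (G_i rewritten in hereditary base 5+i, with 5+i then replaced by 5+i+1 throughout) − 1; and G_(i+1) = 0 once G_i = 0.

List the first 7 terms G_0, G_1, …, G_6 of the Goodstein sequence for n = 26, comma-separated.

26 —HB5→ 5^2 + 1 —bump→ 6^2 + 1 = 37 —(−1)→ 36
36 —HB6→ 6^2 —bump→ 7^2 = 49 —(−1)→ 48
48 —HB7→ 6·7 + 6 —bump→ 6·8 + 6 = 54 —(−1)→ 53
53 —HB8→ 6·8 + 5 —bump→ 6·9 + 5 = 59 —(−1)→ 58
58 —HB9→ 6·9 + 4 —bump→ 6·10 + 4 = 64 —(−1)→ 63
63 —HB10→ 6·10 + 3 —bump→ 6·11 + 3 = 69 —(−1)→ 68

26, 36, 48, 53, 58, 63, 68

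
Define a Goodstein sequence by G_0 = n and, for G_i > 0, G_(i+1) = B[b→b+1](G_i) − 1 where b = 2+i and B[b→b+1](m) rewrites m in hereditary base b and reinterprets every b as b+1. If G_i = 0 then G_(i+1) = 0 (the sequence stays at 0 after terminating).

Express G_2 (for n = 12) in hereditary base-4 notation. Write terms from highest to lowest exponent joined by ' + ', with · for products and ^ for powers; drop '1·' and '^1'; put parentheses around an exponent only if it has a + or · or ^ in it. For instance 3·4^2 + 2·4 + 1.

12 —HB2→ 2^(2 + 1) + 2^2 —bump→ 3^(3 + 1) + 3^3 = 108 —(−1)→ 107
107 —HB3→ 3^(3 + 1) + 2·3^2 + 2·3 + 2 —bump→ 4^(4 + 1) + 2·4^2 + 2·4 + 2 = 1066 —(−1)→ 1065
1065 —HB4→ 4^(4 + 1) + 2·4^2 + 2·4 + 1 —bump→ 5^(5 + 1) + 2·5^2 + 2·5 + 1 = 15686 —(−1)→ 15685

4^(4 + 1) + 2·4^2 + 2·4 + 1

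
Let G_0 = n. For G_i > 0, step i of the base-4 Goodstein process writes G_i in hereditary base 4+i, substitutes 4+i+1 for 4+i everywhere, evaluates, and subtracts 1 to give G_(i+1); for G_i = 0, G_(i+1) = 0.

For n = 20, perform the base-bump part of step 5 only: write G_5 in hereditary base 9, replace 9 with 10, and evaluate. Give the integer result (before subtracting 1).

100

G_0 = 20. HB_4(20) = 4^2 + 4. Bump = 30. G_1 = 29.
G_1 = 29. HB_5(29) = 5^2 + 4. Bump = 40. G_2 = 39.
G_2 = 39. HB_6(39) = 6^2 + 3. Bump = 52. G_3 = 51.
G_3 = 51. HB_7(51) = 7^2 + 2. Bump = 66. G_4 = 65.
G_4 = 65. HB_8(65) = 8^2 + 1. Bump = 82. G_5 = 81.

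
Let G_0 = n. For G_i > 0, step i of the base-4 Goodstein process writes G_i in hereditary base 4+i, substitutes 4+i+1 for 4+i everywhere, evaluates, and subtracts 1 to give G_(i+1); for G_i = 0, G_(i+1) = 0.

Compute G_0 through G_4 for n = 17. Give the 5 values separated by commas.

17, 25, 35, 39, 43

17 —HB4→ 4^2 + 1 —bump→ 5^2 + 1 = 26 —(−1)→ 25
25 —HB5→ 5^2 —bump→ 6^2 = 36 —(−1)→ 35
35 —HB6→ 5·6 + 5 —bump→ 5·7 + 5 = 40 —(−1)→ 39
39 —HB7→ 5·7 + 4 —bump→ 5·8 + 4 = 44 —(−1)→ 43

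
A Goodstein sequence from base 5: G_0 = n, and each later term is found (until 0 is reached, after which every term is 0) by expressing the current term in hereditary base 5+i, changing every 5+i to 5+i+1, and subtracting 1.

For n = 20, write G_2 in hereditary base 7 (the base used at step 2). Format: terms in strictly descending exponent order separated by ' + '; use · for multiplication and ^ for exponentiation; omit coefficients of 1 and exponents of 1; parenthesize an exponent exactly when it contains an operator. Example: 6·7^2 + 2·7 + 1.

i=0: 20 = 4·5 (b=5); 5→6: 4·6 = 24; 24−1 = 23
i=1: 23 = 3·6 + 5 (b=6); 6→7: 3·7 + 5 = 26; 26−1 = 25

3·7 + 4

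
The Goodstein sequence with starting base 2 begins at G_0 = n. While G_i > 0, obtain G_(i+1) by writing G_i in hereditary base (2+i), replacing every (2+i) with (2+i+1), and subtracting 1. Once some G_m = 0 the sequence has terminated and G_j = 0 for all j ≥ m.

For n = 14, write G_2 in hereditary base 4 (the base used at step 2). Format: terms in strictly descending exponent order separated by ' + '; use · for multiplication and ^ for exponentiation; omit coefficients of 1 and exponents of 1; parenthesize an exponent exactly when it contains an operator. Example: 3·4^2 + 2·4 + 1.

4^(4 + 1) + 4^4 + 1

(0) 14|_2 = 2^(2 + 1) + 2^2 + 2 ↦ 3^(3 + 1) + 3^3 + 3|_3 = 111 ⇒ 110
(1) 110|_3 = 3^(3 + 1) + 3^3 + 2 ↦ 4^(4 + 1) + 4^4 + 2|_4 = 1282 ⇒ 1281
(2) 1281|_4 = 4^(4 + 1) + 4^4 + 1 ↦ 5^(5 + 1) + 5^5 + 1|_5 = 18751 ⇒ 18750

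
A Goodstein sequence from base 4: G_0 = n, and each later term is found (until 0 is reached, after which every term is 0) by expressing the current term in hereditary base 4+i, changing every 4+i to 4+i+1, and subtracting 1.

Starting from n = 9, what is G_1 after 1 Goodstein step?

10

[0] 9 ≡ 2·4 + 1 (base 4). Lift 5: 11. −1: 10.
[1] 10 ≡ 2·5 (base 5). Lift 6: 12. −1: 11.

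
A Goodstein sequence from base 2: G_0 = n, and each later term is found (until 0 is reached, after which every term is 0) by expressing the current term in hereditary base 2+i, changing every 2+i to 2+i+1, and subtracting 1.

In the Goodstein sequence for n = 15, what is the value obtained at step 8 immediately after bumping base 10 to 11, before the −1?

(0) 15|_2 = 2^(2 + 1) + 2^2 + 2 + 1 ↦ 3^(3 + 1) + 3^3 + 3 + 1|_3 = 112 ⇒ 111
(1) 111|_3 = 3^(3 + 1) + 3^3 + 3 ↦ 4^(4 + 1) + 4^4 + 4|_4 = 1284 ⇒ 1283
(2) 1283|_4 = 4^(4 + 1) + 4^4 + 3 ↦ 5^(5 + 1) + 5^5 + 3|_5 = 18753 ⇒ 18752
(3) 18752|_5 = 5^(5 + 1) + 5^5 + 2 ↦ 6^(6 + 1) + 6^6 + 2|_6 = 326594 ⇒ 326593
(4) 326593|_6 = 6^(6 + 1) + 6^6 + 1 ↦ 7^(7 + 1) + 7^7 + 1|_7 = 6588345 ⇒ 6588344
(5) 6588344|_7 = 7^(7 + 1) + 7^7 ↦ 8^(8 + 1) + 8^8|_8 = 150994944 ⇒ 150994943
(6) 150994943|_8 = 8^(8 + 1) + 7·8^7 + 7·8^6 + 7·8^5 + 7·8^4 + 7·8^3 + 7·8^2 + 7·8 + 7 ↦ 9^(9 + 1) + 7·9^7 + 7·9^6 + 7·9^5 + 7·9^4 + 7·9^3 + 7·9^2 + 7·9 + 7|_9 = 3524450281 ⇒ 3524450280
(7) 3524450280|_9 = 9^(9 + 1) + 7·9^7 + 7·9^6 + 7·9^5 + 7·9^4 + 7·9^3 + 7·9^2 + 7·9 + 6 ↦ 10^(10 + 1) + 7·10^7 + 7·10^6 + 7·10^5 + 7·10^4 + 7·10^3 + 7·10^2 + 7·10 + 6|_10 = 100077777776 ⇒ 100077777775

3138578427935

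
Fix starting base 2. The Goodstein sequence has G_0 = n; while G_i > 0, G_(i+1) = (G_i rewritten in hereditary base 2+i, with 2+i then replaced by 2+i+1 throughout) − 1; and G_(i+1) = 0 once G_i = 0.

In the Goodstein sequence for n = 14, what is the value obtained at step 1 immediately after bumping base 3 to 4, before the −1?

G_0 = 14. HB_2(14) = 2^(2 + 1) + 2^2 + 2. Bump = 111. G_1 = 110.
G_1 = 110. HB_3(110) = 3^(3 + 1) + 3^3 + 2. Bump = 1282. G_2 = 1281.

1282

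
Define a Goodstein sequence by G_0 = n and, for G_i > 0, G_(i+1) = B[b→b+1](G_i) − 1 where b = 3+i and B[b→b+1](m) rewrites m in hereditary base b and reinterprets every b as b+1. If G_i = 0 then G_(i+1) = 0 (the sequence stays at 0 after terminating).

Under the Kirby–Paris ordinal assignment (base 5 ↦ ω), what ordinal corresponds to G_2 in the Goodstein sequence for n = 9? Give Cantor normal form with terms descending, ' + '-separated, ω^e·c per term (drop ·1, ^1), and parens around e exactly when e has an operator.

G_0 = 9. HB_3(9) = 3^2. Bump = 16. G_1 = 15.
G_1 = 15. HB_4(15) = 3·4 + 3. Bump = 18. G_2 = 17.
G_2 = 17. HB_5(17) = 3·5 + 2. Bump = 20. G_3 = 19.

ω·3 + 2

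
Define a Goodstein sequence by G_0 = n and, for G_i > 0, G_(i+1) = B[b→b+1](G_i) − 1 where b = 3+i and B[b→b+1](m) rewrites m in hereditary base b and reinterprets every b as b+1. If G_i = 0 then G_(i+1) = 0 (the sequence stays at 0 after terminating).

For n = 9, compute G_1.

15

(0) 9|_3 = 3^2 ↦ 4^2|_4 = 16 ⇒ 15
(1) 15|_4 = 3·4 + 3 ↦ 3·5 + 3|_5 = 18 ⇒ 17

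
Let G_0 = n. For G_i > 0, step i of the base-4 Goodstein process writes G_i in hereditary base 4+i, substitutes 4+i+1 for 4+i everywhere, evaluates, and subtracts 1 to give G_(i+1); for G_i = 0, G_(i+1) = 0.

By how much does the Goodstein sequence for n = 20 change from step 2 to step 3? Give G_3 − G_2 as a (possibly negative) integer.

12

[0] 20 ≡ 4^2 + 4 (base 4). Lift 5: 30. −1: 29.
[1] 29 ≡ 5^2 + 4 (base 5). Lift 6: 40. −1: 39.
[2] 39 ≡ 6^2 + 3 (base 6). Lift 7: 52. −1: 51.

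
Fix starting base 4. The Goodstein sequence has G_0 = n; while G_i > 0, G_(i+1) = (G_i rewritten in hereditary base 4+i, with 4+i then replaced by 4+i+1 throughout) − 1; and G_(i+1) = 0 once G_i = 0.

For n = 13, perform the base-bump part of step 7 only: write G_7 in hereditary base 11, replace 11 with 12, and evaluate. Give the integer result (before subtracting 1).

24

G_0=13  [base 4] 3·4 + 1  →[4↦5]→  3·5 + 1 = 16  −1 ⇒ G_1=15
G_1=15  [base 5] 3·5  →[5↦6]→  3·6 = 18  −1 ⇒ G_2=17
G_2=17  [base 6] 2·6 + 5  →[6↦7]→  2·7 + 5 = 19  −1 ⇒ G_3=18
G_3=18  [base 7] 2·7 + 4  →[7↦8]→  2·8 + 4 = 20  −1 ⇒ G_4=19
G_4=19  [base 8] 2·8 + 3  →[8↦9]→  2·9 + 3 = 21  −1 ⇒ G_5=20
G_5=20  [base 9] 2·9 + 2  →[9↦10]→  2·10 + 2 = 22  −1 ⇒ G_6=21
G_6=21  [base 10] 2·10 + 1  →[10↦11]→  2·11 + 1 = 23  −1 ⇒ G_7=22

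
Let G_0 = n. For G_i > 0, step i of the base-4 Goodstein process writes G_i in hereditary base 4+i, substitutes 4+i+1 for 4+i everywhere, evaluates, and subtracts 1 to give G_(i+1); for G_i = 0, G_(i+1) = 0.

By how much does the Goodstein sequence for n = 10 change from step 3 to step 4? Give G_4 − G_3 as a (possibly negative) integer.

0

i=0: 10 = 2·4 + 2 (b=4); 4→5: 2·5 + 2 = 12; 12−1 = 11
i=1: 11 = 2·5 + 1 (b=5); 5→6: 2·6 + 1 = 13; 13−1 = 12
i=2: 12 = 2·6 (b=6); 6→7: 2·7 = 14; 14−1 = 13
i=3: 13 = 7 + 6 (b=7); 7→8: 8 + 6 = 14; 14−1 = 13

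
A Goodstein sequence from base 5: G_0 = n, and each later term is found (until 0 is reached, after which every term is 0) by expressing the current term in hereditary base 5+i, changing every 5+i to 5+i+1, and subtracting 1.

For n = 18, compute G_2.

22

i=0: 18 = 3·5 + 3 (b=5); 5→6: 3·6 + 3 = 21; 21−1 = 20
i=1: 20 = 3·6 + 2 (b=6); 6→7: 3·7 + 2 = 23; 23−1 = 22
i=2: 22 = 3·7 + 1 (b=7); 7→8: 3·8 + 1 = 25; 25−1 = 24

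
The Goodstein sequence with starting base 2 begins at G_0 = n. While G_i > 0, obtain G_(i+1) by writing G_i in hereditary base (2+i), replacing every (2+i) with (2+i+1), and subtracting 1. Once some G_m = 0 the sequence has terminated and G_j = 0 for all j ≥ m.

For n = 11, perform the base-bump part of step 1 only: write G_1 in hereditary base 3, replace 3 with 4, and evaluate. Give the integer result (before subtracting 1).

i=0: 11 = 2^(2 + 1) + 2 + 1 (b=2); 2→3: 3^(3 + 1) + 3 + 1 = 85; 85−1 = 84
i=1: 84 = 3^(3 + 1) + 3 (b=3); 3→4: 4^(4 + 1) + 4 = 1028; 1028−1 = 1027

1028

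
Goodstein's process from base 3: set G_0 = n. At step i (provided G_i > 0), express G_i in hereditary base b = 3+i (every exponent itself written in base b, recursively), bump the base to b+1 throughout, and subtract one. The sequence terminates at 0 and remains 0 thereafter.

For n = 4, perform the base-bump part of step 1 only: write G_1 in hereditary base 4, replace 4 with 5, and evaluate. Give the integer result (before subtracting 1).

G_0 = 4. HB_3(4) = 3 + 1. Bump = 5. G_1 = 4.
G_1 = 4. HB_4(4) = 4. Bump = 5. G_2 = 4.

5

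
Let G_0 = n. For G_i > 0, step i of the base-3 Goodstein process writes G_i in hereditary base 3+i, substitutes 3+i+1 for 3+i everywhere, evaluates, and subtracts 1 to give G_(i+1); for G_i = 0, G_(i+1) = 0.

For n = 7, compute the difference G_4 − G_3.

0

7 —HB3→ 2·3 + 1 —bump→ 2·4 + 1 = 9 —(−1)→ 8
8 —HB4→ 2·4 —bump→ 2·5 = 10 —(−1)→ 9
9 —HB5→ 5 + 4 —bump→ 6 + 4 = 10 —(−1)→ 9
9 —HB6→ 6 + 3 —bump→ 7 + 3 = 10 —(−1)→ 9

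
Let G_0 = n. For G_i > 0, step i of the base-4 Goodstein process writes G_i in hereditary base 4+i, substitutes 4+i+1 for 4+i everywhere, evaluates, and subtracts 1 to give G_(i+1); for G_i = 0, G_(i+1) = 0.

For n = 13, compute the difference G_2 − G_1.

(0) 13|_4 = 3·4 + 1 ↦ 3·5 + 1|_5 = 16 ⇒ 15
(1) 15|_5 = 3·5 ↦ 3·6|_6 = 18 ⇒ 17

2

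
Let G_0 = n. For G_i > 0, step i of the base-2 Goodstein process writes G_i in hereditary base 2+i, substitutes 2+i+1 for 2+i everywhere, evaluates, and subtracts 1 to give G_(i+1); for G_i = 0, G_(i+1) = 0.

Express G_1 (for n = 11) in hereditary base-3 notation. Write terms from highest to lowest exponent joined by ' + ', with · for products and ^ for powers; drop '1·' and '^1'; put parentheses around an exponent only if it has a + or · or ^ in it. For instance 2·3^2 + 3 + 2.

[0] 11 ≡ 2^(2 + 1) + 2 + 1 (base 2). Lift 3: 85. −1: 84.
[1] 84 ≡ 3^(3 + 1) + 3 (base 3). Lift 4: 1028. −1: 1027.

3^(3 + 1) + 3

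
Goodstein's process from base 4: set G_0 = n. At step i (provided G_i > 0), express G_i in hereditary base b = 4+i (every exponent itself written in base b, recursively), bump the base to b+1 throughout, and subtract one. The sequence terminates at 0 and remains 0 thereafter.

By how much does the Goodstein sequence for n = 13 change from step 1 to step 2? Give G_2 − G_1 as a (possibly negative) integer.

13 —HB4→ 3·4 + 1 —bump→ 3·5 + 1 = 16 —(−1)→ 15
15 —HB5→ 3·5 —bump→ 3·6 = 18 —(−1)→ 17

2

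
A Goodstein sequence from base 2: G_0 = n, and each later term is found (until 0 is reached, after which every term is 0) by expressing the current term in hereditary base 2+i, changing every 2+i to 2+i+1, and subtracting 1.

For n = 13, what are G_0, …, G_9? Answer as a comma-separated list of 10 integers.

13 —HB2→ 2^(2 + 1) + 2^2 + 1 —bump→ 3^(3 + 1) + 3^3 + 1 = 109 —(−1)→ 108
108 —HB3→ 3^(3 + 1) + 3^3 —bump→ 4^(4 + 1) + 4^4 = 1280 —(−1)→ 1279
1279 —HB4→ 4^(4 + 1) + 3·4^3 + 3·4^2 + 3·4 + 3 —bump→ 5^(5 + 1) + 3·5^3 + 3·5^2 + 3·5 + 3 = 16093 —(−1)→ 16092
16092 —HB5→ 5^(5 + 1) + 3·5^3 + 3·5^2 + 3·5 + 2 —bump→ 6^(6 + 1) + 3·6^3 + 3·6^2 + 3·6 + 2 = 280712 —(−1)→ 280711
280711 —HB6→ 6^(6 + 1) + 3·6^3 + 3·6^2 + 3·6 + 1 —bump→ 7^(7 + 1) + 3·7^3 + 3·7^2 + 3·7 + 1 = 5765999 —(−1)→ 5765998
5765998 —HB7→ 7^(7 + 1) + 3·7^3 + 3·7^2 + 3·7 —bump→ 8^(8 + 1) + 3·8^3 + 3·8^2 + 3·8 = 134219480 —(−1)→ 134219479
134219479 —HB8→ 8^(8 + 1) + 3·8^3 + 3·8^2 + 2·8 + 7 —bump→ 9^(9 + 1) + 3·9^3 + 3·9^2 + 2·9 + 7 = 3486786856 —(−1)→ 3486786855
3486786855 —HB9→ 9^(9 + 1) + 3·9^3 + 3·9^2 + 2·9 + 6 —bump→ 10^(10 + 1) + 3·10^3 + 3·10^2 + 2·10 + 6 = 100000003326 —(−1)→ 100000003325
100000003325 —HB10→ 10^(10 + 1) + 3·10^3 + 3·10^2 + 2·10 + 5 —bump→ 11^(11 + 1) + 3·11^3 + 3·11^2 + 2·11 + 5 = 3138428381104 —(−1)→ 3138428381103

13, 108, 1279, 16092, 280711, 5765998, 134219479, 3486786855, 100000003325, 3138428381103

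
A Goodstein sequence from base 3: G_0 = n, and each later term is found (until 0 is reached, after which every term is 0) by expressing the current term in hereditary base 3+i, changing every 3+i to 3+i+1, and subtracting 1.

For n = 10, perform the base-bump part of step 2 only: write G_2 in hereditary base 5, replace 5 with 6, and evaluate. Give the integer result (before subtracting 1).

28

[0] 10 ≡ 3^2 + 1 (base 3). Lift 4: 17. −1: 16.
[1] 16 ≡ 4^2 (base 4). Lift 5: 25. −1: 24.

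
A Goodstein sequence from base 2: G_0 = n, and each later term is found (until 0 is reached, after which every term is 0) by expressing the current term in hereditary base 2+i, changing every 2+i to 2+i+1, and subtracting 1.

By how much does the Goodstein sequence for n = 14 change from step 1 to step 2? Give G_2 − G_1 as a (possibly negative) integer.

1171

step 0: 14 = 2^(2 + 1) + 2^2 + 2; sub 3 for 2: 3^(3 + 1) + 3^3 + 3; = 111; G_1 = 111−1 = 110
step 1: 110 = 3^(3 + 1) + 3^3 + 2; sub 4 for 3: 4^(4 + 1) + 4^4 + 2; = 1282; G_2 = 1282−1 = 1281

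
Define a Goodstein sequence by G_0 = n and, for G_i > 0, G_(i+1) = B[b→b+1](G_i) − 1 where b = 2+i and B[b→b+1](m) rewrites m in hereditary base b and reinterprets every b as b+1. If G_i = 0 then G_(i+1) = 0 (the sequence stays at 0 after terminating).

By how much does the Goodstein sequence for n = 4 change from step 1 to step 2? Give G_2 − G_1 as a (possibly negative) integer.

15

4 —HB2→ 2^2 —bump→ 3^3 = 27 —(−1)→ 26
26 —HB3→ 2·3^2 + 2·3 + 2 —bump→ 2·4^2 + 2·4 + 2 = 42 —(−1)→ 41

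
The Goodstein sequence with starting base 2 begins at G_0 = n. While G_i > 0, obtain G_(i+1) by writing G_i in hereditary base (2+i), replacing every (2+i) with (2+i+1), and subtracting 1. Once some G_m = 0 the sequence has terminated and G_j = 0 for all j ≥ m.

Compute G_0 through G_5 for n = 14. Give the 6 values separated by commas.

14, 110, 1281, 18750, 326591, 5862840

i=0: 14 = 2^(2 + 1) + 2^2 + 2 (b=2); 2→3: 3^(3 + 1) + 3^3 + 3 = 111; 111−1 = 110
i=1: 110 = 3^(3 + 1) + 3^3 + 2 (b=3); 3→4: 4^(4 + 1) + 4^4 + 2 = 1282; 1282−1 = 1281
i=2: 1281 = 4^(4 + 1) + 4^4 + 1 (b=4); 4→5: 5^(5 + 1) + 5^5 + 1 = 18751; 18751−1 = 18750
i=3: 18750 = 5^(5 + 1) + 5^5 (b=5); 5→6: 6^(6 + 1) + 6^6 = 326592; 326592−1 = 326591
i=4: 326591 = 6^(6 + 1) + 5·6^5 + 5·6^4 + 5·6^3 + 5·6^2 + 5·6 + 5 (b=6); 6→7: 7^(7 + 1) + 5·7^5 + 5·7^4 + 5·7^3 + 5·7^2 + 5·7 + 5 = 5862841; 5862841−1 = 5862840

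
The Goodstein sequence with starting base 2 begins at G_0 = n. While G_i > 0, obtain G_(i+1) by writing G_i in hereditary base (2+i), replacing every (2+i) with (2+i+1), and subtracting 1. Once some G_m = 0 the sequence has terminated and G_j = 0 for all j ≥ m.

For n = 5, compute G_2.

step 0: 5 = 2^2 + 1; sub 3 for 2: 3^3 + 1; = 28; G_1 = 28−1 = 27
step 1: 27 = 3^3; sub 4 for 3: 4^4; = 256; G_2 = 256−1 = 255
step 2: 255 = 3·4^3 + 3·4^2 + 3·4 + 3; sub 5 for 4: 3·5^3 + 3·5^2 + 3·5 + 3; = 468; G_3 = 468−1 = 467

255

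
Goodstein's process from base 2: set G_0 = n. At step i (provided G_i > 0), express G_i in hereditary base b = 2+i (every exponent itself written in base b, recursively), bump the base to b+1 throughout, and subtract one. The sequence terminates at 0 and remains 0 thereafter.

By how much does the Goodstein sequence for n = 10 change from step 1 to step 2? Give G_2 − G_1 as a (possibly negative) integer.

G_0 = 10. HB_2(10) = 2^(2 + 1) + 2. Bump = 84. G_1 = 83.
G_1 = 83. HB_3(83) = 3^(3 + 1) + 2. Bump = 1026. G_2 = 1025.

942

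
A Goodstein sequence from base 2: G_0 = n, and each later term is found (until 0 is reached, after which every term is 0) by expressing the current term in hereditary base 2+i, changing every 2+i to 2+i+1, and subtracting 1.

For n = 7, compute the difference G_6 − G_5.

15953672

[0] 7 ≡ 2^2 + 2 + 1 (base 2). Lift 3: 31. −1: 30.
[1] 30 ≡ 3^3 + 3 (base 3). Lift 4: 260. −1: 259.
[2] 259 ≡ 4^4 + 3 (base 4). Lift 5: 3128. −1: 3127.
[3] 3127 ≡ 5^5 + 2 (base 5). Lift 6: 46658. −1: 46657.
[4] 46657 ≡ 6^6 + 1 (base 6). Lift 7: 823544. −1: 823543.
[5] 823543 ≡ 7^7 (base 7). Lift 8: 16777216. −1: 16777215.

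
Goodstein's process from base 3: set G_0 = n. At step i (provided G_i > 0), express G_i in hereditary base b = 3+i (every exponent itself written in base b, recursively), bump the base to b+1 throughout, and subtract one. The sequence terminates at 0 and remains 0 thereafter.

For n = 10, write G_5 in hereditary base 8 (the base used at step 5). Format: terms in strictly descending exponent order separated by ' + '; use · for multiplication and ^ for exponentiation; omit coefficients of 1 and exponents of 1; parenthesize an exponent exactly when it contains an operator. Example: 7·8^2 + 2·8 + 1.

4·8 + 1

G_0 = 10. HB_3(10) = 3^2 + 1. Bump = 17. G_1 = 16.
G_1 = 16. HB_4(16) = 4^2. Bump = 25. G_2 = 24.
G_2 = 24. HB_5(24) = 4·5 + 4. Bump = 28. G_3 = 27.
G_3 = 27. HB_6(27) = 4·6 + 3. Bump = 31. G_4 = 30.
G_4 = 30. HB_7(30) = 4·7 + 2. Bump = 34. G_5 = 33.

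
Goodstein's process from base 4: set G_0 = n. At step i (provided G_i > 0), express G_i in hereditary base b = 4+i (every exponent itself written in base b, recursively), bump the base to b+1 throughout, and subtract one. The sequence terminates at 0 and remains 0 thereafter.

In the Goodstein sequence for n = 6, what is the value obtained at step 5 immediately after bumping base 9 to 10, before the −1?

4

G_0=6  [base 4] 4 + 2  →[4↦5]→  5 + 2 = 7  −1 ⇒ G_1=6
G_1=6  [base 5] 5 + 1  →[5↦6]→  6 + 1 = 7  −1 ⇒ G_2=6
G_2=6  [base 6] 6  →[6↦7]→  7 = 7  −1 ⇒ G_3=6
G_3=6  [base 7] 6  →[7↦8]→  6 = 6  −1 ⇒ G_4=5
G_4=5  [base 8] 5  →[8↦9]→  5 = 5  −1 ⇒ G_5=4
G_5=4  [base 9] 4  →[9↦10]→  4 = 4  −1 ⇒ G_6=3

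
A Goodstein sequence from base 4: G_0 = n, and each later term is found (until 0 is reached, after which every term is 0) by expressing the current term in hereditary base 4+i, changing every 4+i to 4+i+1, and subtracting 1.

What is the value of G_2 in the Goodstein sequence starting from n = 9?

[0] 9 ≡ 2·4 + 1 (base 4). Lift 5: 11. −1: 10.
[1] 10 ≡ 2·5 (base 5). Lift 6: 12. −1: 11.
[2] 11 ≡ 6 + 5 (base 6). Lift 7: 12. −1: 11.

11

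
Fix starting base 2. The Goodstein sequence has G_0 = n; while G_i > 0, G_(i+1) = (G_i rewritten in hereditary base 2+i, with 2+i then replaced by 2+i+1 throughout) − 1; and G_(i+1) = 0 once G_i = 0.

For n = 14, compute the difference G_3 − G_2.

17469

G_0=14  [base 2] 2^(2 + 1) + 2^2 + 2  →[2↦3]→  3^(3 + 1) + 3^3 + 3 = 111  −1 ⇒ G_1=110
G_1=110  [base 3] 3^(3 + 1) + 3^3 + 2  →[3↦4]→  4^(4 + 1) + 4^4 + 2 = 1282  −1 ⇒ G_2=1281
G_2=1281  [base 4] 4^(4 + 1) + 4^4 + 1  →[4↦5]→  5^(5 + 1) + 5^5 + 1 = 18751  −1 ⇒ G_3=18750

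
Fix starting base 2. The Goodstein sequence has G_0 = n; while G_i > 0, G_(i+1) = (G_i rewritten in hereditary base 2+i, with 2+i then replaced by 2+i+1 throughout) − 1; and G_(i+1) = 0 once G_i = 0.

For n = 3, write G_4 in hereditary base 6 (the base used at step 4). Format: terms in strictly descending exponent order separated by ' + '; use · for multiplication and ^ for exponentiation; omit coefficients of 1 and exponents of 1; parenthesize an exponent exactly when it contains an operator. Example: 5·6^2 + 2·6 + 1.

[0] 3 ≡ 2 + 1 (base 2). Lift 3: 4. −1: 3.
[1] 3 ≡ 3 (base 3). Lift 4: 4. −1: 3.
[2] 3 ≡ 3 (base 4). Lift 5: 3. −1: 2.
[3] 2 ≡ 2 (base 5). Lift 6: 2. −1: 1.
[4] 1 ≡ 1 (base 6). Lift 7: 1. −1: 0.

1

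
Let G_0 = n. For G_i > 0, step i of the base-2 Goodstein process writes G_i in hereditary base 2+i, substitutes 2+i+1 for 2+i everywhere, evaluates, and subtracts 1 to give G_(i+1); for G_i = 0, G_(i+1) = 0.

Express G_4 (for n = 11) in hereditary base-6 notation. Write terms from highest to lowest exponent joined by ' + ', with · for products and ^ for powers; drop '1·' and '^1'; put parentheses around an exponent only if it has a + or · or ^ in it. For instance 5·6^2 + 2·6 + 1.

base 2: 11 = 2^(2 + 1) + 2 + 1; at 3: 3^(3 + 1) + 3 + 1 = 85; next = 84
base 3: 84 = 3^(3 + 1) + 3; at 4: 4^(4 + 1) + 4 = 1028; next = 1027
base 4: 1027 = 4^(4 + 1) + 3; at 5: 5^(5 + 1) + 3 = 15628; next = 15627
base 5: 15627 = 5^(5 + 1) + 2; at 6: 6^(6 + 1) + 2 = 279938; next = 279937

6^(6 + 1) + 1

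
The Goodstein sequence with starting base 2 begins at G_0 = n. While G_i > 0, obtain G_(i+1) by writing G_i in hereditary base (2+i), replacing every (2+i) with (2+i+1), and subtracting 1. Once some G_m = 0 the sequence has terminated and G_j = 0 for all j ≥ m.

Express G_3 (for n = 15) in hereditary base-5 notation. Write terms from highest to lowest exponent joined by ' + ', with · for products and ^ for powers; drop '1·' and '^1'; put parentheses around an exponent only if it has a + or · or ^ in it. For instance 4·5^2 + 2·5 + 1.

5^(5 + 1) + 5^5 + 2

base 2: 15 = 2^(2 + 1) + 2^2 + 2 + 1; at 3: 3^(3 + 1) + 3^3 + 3 + 1 = 112; next = 111
base 3: 111 = 3^(3 + 1) + 3^3 + 3; at 4: 4^(4 + 1) + 4^4 + 4 = 1284; next = 1283
base 4: 1283 = 4^(4 + 1) + 4^4 + 3; at 5: 5^(5 + 1) + 5^5 + 3 = 18753; next = 18752
base 5: 18752 = 5^(5 + 1) + 5^5 + 2; at 6: 6^(6 + 1) + 6^6 + 2 = 326594; next = 326593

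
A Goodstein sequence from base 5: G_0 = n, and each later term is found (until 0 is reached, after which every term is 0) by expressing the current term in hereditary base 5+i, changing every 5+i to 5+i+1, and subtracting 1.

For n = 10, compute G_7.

11

(0) 10|_5 = 2·5 ↦ 2·6|_6 = 12 ⇒ 11
(1) 11|_6 = 6 + 5 ↦ 7 + 5|_7 = 12 ⇒ 11
(2) 11|_7 = 7 + 4 ↦ 8 + 4|_8 = 12 ⇒ 11
(3) 11|_8 = 8 + 3 ↦ 9 + 3|_9 = 12 ⇒ 11
(4) 11|_9 = 9 + 2 ↦ 10 + 2|_10 = 12 ⇒ 11
(5) 11|_10 = 10 + 1 ↦ 11 + 1|_11 = 12 ⇒ 11
(6) 11|_11 = 11 ↦ 12|_12 = 12 ⇒ 11
(7) 11|_12 = 11 ↦ 11|_13 = 11 ⇒ 10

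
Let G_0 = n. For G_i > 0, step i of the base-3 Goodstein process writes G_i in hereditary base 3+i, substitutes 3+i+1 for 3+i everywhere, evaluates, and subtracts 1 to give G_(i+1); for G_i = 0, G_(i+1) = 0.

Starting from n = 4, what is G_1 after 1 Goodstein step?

i=0: 4 = 3 + 1 (b=3); 3→4: 4 + 1 = 5; 5−1 = 4
i=1: 4 = 4 (b=4); 4→5: 5 = 5; 5−1 = 4

4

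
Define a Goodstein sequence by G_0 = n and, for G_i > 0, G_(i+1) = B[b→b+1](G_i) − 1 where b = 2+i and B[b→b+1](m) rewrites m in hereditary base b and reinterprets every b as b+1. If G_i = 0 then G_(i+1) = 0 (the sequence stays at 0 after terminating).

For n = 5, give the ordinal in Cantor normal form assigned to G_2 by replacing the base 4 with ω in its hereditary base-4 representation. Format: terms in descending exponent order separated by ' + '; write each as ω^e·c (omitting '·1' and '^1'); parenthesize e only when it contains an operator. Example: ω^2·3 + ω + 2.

i=0: 5 = 2^2 + 1 (b=2); 2→3: 3^3 + 1 = 28; 28−1 = 27
i=1: 27 = 3^3 (b=3); 3→4: 4^4 = 256; 256−1 = 255

ω^3·3 + ω^2·3 + ω·3 + 3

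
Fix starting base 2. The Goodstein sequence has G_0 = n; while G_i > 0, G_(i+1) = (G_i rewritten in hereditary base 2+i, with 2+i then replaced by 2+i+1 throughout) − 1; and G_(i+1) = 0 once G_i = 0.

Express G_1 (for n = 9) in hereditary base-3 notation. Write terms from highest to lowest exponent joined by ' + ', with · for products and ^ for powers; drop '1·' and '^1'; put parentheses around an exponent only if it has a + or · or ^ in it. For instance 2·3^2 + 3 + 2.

[0] 9 ≡ 2^(2 + 1) + 1 (base 2). Lift 3: 82. −1: 81.
[1] 81 ≡ 3^(3 + 1) (base 3). Lift 4: 1024. −1: 1023.

3^(3 + 1)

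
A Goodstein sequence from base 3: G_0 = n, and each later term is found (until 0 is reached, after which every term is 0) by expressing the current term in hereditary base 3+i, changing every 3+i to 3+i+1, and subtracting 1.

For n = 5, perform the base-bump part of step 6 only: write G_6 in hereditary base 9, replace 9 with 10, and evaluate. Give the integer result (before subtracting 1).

G_0 = 5. HB_3(5) = 3 + 2. Bump = 6. G_1 = 5.
G_1 = 5. HB_4(5) = 4 + 1. Bump = 6. G_2 = 5.
G_2 = 5. HB_5(5) = 5. Bump = 6. G_3 = 5.
G_3 = 5. HB_6(5) = 5. Bump = 5. G_4 = 4.
G_4 = 4. HB_7(4) = 4. Bump = 4. G_5 = 3.
G_5 = 3. HB_8(3) = 3. Bump = 3. G_6 = 2.

2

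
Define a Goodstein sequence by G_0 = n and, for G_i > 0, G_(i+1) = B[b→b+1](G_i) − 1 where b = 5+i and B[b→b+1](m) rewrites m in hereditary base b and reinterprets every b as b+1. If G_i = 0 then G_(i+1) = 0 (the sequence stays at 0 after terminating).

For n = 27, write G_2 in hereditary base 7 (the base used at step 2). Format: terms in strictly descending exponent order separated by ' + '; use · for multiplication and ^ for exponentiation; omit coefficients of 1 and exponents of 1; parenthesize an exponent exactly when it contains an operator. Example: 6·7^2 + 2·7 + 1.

base 5: 27 = 5^2 + 2; at 6: 6^2 + 2 = 38; next = 37
base 6: 37 = 6^2 + 1; at 7: 7^2 + 1 = 50; next = 49
base 7: 49 = 7^2; at 8: 8^2 = 64; next = 63

7^2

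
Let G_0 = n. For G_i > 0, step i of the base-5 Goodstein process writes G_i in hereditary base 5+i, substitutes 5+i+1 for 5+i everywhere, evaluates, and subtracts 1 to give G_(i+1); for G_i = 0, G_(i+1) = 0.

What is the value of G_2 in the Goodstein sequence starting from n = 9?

step 0: 9 = 5 + 4; sub 6 for 5: 6 + 4; = 10; G_1 = 10−1 = 9
step 1: 9 = 6 + 3; sub 7 for 6: 7 + 3; = 10; G_2 = 10−1 = 9

9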